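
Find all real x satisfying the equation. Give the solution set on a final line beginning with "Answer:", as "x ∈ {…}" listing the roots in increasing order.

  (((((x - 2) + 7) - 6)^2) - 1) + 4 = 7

Step 1. [(((((x - 2) + 7) - 6)^2) - 1) + 4 = 7] 4 comes off first (subtract 4). So sub: ((((x - 2) + 7) - 6)^2) - 1 = 3.
Step 2. [((((x - 2) + 7) - 6)^2) - 1 = 3] -1 is outermost — add 1 both sides ⇒ sub: (((x - 2) + 7) - 6)^2 = 4.
Step 3. [(((x - 2) + 7) - 6)^2 = 4] 4 ≥ 0, LHS is (·)² — take ±√, so sqrt: ((x - 2) + 7) - 6 = 2 or -2.
Step 4. [((x - 2) + 7) - 6 = 2 or -2] 6 comes off first (add 6) ⇒ sub: (x - 2) + 7 = 8 or 4.
Step 5. [(x - 2) + 7 = 8 or 4] the outer +7 inverts by subtracting 7 ⇒ sub: x - 2 = 1 or -3.
Step 6. [x - 2 = 1 or -3] 2 comes off first (add 2) ⇒ sub: x = 3 or -1.

Answer: x ∈ {-1, 3}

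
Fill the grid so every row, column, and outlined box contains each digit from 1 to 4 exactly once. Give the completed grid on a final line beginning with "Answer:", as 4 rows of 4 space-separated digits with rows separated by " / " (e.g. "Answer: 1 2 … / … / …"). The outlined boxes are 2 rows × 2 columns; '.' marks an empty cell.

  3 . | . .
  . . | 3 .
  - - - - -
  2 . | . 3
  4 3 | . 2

Step 1. [r2c1∈{1}] nothing but 1 survives at r2c1. So r2c1=1.
Step 2. [r1c3∈{1,2,4}] 2 has one home in col 3: r1c3, so r1c3=2.
Step 3. [r1c2∈{4}] nothing but 4 survives at r1c2 ⇒ r1c2=4.
Step 4. [r4c3∈{1}] nothing but 1 survives at r4c3. So r4c3=1.
Step 5. [r3c2∈{1}] r3c2's peers cover all but 1, so r3c2=1.
Step 6. [r3c3∈{4}] only 4 remains possible at r3c3 ⇒ r3c3=4.
Step 7. [r1c4∈{1}] nothing but 1 survives at r1c4 ⇒ r1c4=1.
Step 8. [r2c4∈{4}] r2c4 has the single candidate 4, so r2c4=4.
Step 9. [r2c2∈{2}] r2c2's peers cover all but 2, so r2c2=2.

Answer: 3 4 2 1 / 1 2 3 4 / 2 1 4 3 / 4 3 1 2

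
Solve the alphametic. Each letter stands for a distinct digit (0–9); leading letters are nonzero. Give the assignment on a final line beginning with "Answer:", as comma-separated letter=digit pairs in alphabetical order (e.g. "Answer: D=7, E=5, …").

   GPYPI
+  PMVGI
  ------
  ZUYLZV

Step 1. [Z] Z is the leading digit of a 6-digit sum of two 5-digit numbers; the final carry is exactly 1. So Z=1.
Step 2. [col 1: I + I ≡ V (mod 10)] column 1 (I + I ≡ V (mod 10), carry-in 0) doesn't pin I yet; pick I=9 and continue, so I=9.
Step 3. [col 1: I + I ≡ V (mod 10)] column 1: given I=9, carry-in 0, and digits 1,9 already taken and all letters distinct, I+I≡V (mod 10) forces V=8, so V=8.
Step 4. [col 2: P + G ≡ Z (mod 10)] no forcing yet in column 2 (carry-in 1); P=3 is free and consistent — try it, so P=3.
Step 5. [col 2: P + G ≡ Z (mod 10)] column 2 reads P+G+carry(1)=Z with P=3, Z=1; with digits 1,3,8,9 already taken and all letters distinct, the only value for G is 7. So G=7.
Step 6. [col 3: Y + V ≡ L (mod 10)] column 3 (Y + V ≡ L (mod 10), carry-in 1) doesn't pin L yet; pick L=5 and continue. So L=5.
Step 7. [col 3: Y + V ≡ L (mod 10)] column 3: given V=8, L=5, carry-in 1, and digits 1,3,5,7,8,9 already taken and all letters distinct, Y+V≡L (mod 10) forces Y=6. So Y=6.
Step 8. [col 4: P + M ≡ Y (mod 10)] column 4: given P=3, Y=6, carry-in 1, and digits 1,3,5,6,7,8,9 already taken and all letters distinct, P+M≡Y (mod 10) forces M=2 ⇒ M=2.
Step 9. [col 5: G + P ≡ U (mod 10)] in column 5 we have G+P≡U with carry-in 0; given G=7, P=3 and digits 1,2,3,5,6,7,8,9 already taken and all letters distinct, that pins U to 0 ⇒ U=0.

Answer: G=7, I=9, L=5, M=2, P=3, U=0, V=8, Y=6, Z=1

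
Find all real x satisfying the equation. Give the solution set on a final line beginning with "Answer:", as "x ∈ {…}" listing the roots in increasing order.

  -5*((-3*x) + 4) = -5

Step 1. [-5*((-3*x) + 4) = -5] leading coefficient -5: divide by -5 ⇒ div: (-3*x) + 4 = 1.
Step 2. [(-3*x) + 4 = 1] subtract 4: x sits inside (… + 4), so sub: -3*x = -3.
Step 3. [-3*x = -3] LHS = -3·(…); ÷-3 both sides ⇒ div: x = 1.

Answer: x ∈ {1}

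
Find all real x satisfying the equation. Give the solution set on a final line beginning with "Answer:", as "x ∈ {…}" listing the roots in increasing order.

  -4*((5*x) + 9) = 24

Step 1. [-4*((5*x) + 9) = 24] LHS = -4·(…); ÷-4 both sides. So div: (5*x) + 9 = -6.
Step 2. [(5*x) + 9 = -6] 9 comes off first (subtract 9) ⇒ sub: 5*x = -15.
Step 3. [5*x = -15] 5·(inner) — divide through by 5, so div: x = -3.

Answer: x ∈ {-3}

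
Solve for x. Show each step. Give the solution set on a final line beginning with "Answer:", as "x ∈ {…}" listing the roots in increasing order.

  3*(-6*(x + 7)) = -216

Step 1. [3*(-6*(x + 7)) = -216] divide by the outer 3. So div: -6*(x + 7) = -72.
Step 2. [-6*(x + 7) = -72] -6 out front; divide by -6 ⇒ div: x + 7 = 12.
Step 3. [x + 7 = 12] subtract 7: x sits inside (… + 7) ⇒ sub: x = 5.

Answer: x ∈ {5}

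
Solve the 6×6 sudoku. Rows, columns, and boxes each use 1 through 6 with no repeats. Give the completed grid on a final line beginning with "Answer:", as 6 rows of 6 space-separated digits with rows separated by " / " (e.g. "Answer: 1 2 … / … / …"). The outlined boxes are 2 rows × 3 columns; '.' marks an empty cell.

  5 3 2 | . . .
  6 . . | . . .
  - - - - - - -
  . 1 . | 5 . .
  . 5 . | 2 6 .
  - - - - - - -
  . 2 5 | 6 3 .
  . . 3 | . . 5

Step 1. [r3c5∈{4}] nothing but 4 survives at r3c5, so r3c5=4.
Step 2. [r1c5∈{1}] r1c5 is down to just 1, so r1c5=1.
Step 3. [r1c4∈{4}] only 4 remains possible at r1c4, so r1c4=4.
Step 4. [r3c6∈{3}] r3c6's peers cover all but 3. So r3c6=3.
Step 5. [r2c2∈{4}] only 4 remains possible at r2c2, so r2c2=4.
Step 6. [r6c1∈{1,4}] 4 has one home in row 6: r6c1. So r6c1=4.
Step 7. [r6c5∈{2}] r6c5 has the single candidate 2 ⇒ r6c5=2.
Step 8. [r4c6∈{1}] only 1 remains possible at r4c6. So r4c6=1.
Step 9. [r2c3∈{1}] r2c3 has the single candidate 1. So r2c3=1.
Step 10. [r6c4∈{1}] nothing but 1 survives at r6c4. So r6c4=1.
Step 11. [r2c6∈{2}] nothing but 2 survives at r2c6, so r2c6=2.
Step 12. [r3c3∈{6}] r3c3 has the single candidate 6. So r3c3=6.
Step 13. [r5c6∈{4}] nothing but 4 survives at r5c6, so r5c6=4.
Step 14. [r2c5∈{5}] only 5 remains possible at r2c5, so r2c5=5.
Step 15. [r2c4∈{3}] nothing but 3 survives at r2c4. So r2c4=3.
Step 16. [r1c6∈{6}] only 6 remains possible at r1c6, so r1c6=6.
Step 17. [r4c3∈{4}] r4c3 is down to just 4, so r4c3=4.
Step 18. [r5c1∈{1}] r5c1's peers cover all but 1 ⇒ r5c1=1.
Step 19. [r3c1∈{2}] only 2 remains possible at r3c1. So r3c1=2.
Step 20. [r6c2∈{6}] nothing but 6 survives at r6c2. So r6c2=6.
Step 21. [r4c1∈{3}] r4c1's peers cover all but 3 ⇒ r4c1=3.

Answer: 5 3 2 4 1 6 / 6 4 1 3 5 2 / 2 1 6 5 4 3 / 3 5 4 2 6 1 / 1 2 5 6 3 4 / 4 6 3 1 2 5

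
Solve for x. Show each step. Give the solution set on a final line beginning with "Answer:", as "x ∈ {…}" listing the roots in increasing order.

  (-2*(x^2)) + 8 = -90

Step 1. [(-2*(x^2)) + 8 = -90] the outer +8 inverts by subtracting 8, so sub: -2*(x^2) = -98.
Step 2. [-2*(x^2) = -98] leading coefficient -2: divide by -2, so div: x^2 = 49.
Step 3. [x^2 = 49] LHS squared, RHS 49 ≥ 0: apply √ (±). So sqrt: x = 7 or -7.

Answer: x ∈ {-7, 7}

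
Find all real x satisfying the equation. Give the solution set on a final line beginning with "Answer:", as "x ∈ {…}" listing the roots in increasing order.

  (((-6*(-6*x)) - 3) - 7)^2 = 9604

Step 1. [(((-6*(-6*x)) - 3) - 7)^2 = 9604] LHS squared, RHS 9604 ≥ 0: apply √ (±), so sqrt: ((-6*(-6*x)) - 3) - 7 = 98 or -98.
Step 2. [((-6*(-6*x)) - 3) - 7 = 98 or -98] the outer -7 inverts by adding 7. So sub: (-6*(-6*x)) - 3 = 105 or -91.
Step 3. [(-6*(-6*x)) - 3 = 105 or -91] peel the -3: add 3 from each side, so sub: -6*(-6*x) = 108 or -88.
Step 4. [-6*(-6*x) = 108 or -88] LHS = -6·(…); ÷-6 both sides, so div: -6*x = -18 or 44/3.
Step 5. [-6*x = -18 or 44/3] -6·(inner) — divide through by -6, so div: x = 3 or -22/9.

Answer: x ∈ {-22/9, 3}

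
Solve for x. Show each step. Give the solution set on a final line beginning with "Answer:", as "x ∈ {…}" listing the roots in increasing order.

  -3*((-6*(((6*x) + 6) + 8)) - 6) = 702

Step 1. [-3*((-6*(((6*x) + 6) + 8)) - 6) = 702] -3 out front; divide by -3. So div: (-6*(((6*x) + 6) + 8)) - 6 = -234.
Step 2. [(-6*(((6*x) + 6) + 8)) - 6 = -234] -6 divides every term; factor it out. So factor: (((6*x) + 6) + 8) + 1 = 39.
Step 3. [(((6*x) + 6) + 8) + 1 = 39] subtract 1: x sits inside (… + 1), so sub: ((6*x) + 6) + 8 = 38.
Step 4. [((6*x) + 6) + 8 = 38] the outer +8 inverts by subtracting 8. So sub: (6*x) + 6 = 30.
Step 5. [(6*x) + 6 = 30] peel the +6: subtract 6 from each side ⇒ sub: 6*x = 24.
Step 6. [6*x = 24] 6 out front; divide by 6, so div: x = 4.

Answer: x ∈ {4}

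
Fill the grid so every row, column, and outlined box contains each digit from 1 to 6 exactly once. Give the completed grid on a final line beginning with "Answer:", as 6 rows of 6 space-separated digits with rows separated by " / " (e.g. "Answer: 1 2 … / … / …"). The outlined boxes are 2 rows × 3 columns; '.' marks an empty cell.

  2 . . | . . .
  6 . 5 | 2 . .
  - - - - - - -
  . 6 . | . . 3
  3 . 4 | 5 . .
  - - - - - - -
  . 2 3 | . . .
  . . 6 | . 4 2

Step 1. [r4c2∈{1}] r4c2 has the single candidate 1 ⇒ r4c2=1.
Step 2. [r1c3∈{1}] r1c3 has the single candidate 1 ⇒ r1c3=1.
Step 3. [r4c6∈{6}] nothing but 6 survives at r4c6 ⇒ r4c6=6.
Step 4. [r6c2∈{5}] nothing but 5 survives at r6c2, so r6c2=5.
Step 5. [r6c4∈{1,3}] in row 6, 3 fits only at r6c4, so r6c4=3.
Step 6. [r3c4∈{1,4}] r3c4 is the only open cell in row 3 admitting 4, so r3c4=4.
Step 7. [r5c4∈{1,6}] r5c4 is the only open cell in col 4 admitting 1, so r5c4=1.
Step 8. [r5c5∈{5,6}] 6 has one home in row 5: r5c5 ⇒ r5c5=6.
Step 9. [r2c6∈{1,4}] r2c6 is the only open cell in col 6 admitting 1. So r2c6=1.
Step 10. [r2c5∈{3}] r2c5 has the single candidate 3 ⇒ r2c5=3.
Step 11. [r1c6∈{4,5}] r1c6 is the only open cell in col 6 admitting 4. So r1c6=4.
Step 12. [r4c5∈{2}] r4c5 has the single candidate 2, so r4c5=2.
Step 13. [r5c6∈{5}] only 5 remains possible at r5c6, so r5c6=5.
Step 14. [r2c2∈{4}] only 4 remains possible at r2c2, so r2c2=4.
Step 15. [r6c1∈{1}] r6c1 is down to just 1. So r6c1=1.
Step 16. [r3c3∈{2}] r3c3 has the single candidate 2 ⇒ r3c3=2.
Step 17. [r5c1∈{4}] nothing but 4 survives at r5c1. So r5c1=4.
Step 18. [r1c5∈{5}] r1c5 is down to just 5. So r1c5=5.
Step 19. [r3c1∈{5}] r3c1 has the single candidate 5, so r3c1=5.
Step 20. [r1c2∈{3}] r1c2's peers cover all but 3. So r1c2=3.
Step 21. [r3c5∈{1}] only 1 remains possible at r3c5 ⇒ r3c5=1.
Step 22. [r1c4∈{6}] r1c4's peers cover all but 6 ⇒ r1c4=6.

Answer: 2 3 1 6 5 4 / 6 4 5 2 3 1 / 5 6 2 4 1 3 / 3 1 4 5 2 6 / 4 2 3 1 6 5 / 1 5 6 3 4 2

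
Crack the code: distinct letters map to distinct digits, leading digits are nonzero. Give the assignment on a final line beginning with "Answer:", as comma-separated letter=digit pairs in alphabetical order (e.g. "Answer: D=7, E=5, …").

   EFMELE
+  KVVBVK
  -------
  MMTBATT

Step 1. [col 1: E + K ≡ T (mod 10)] column 1 (E + K ≡ T (mod 10), carry-in 0) doesn't pin T yet; pick T=0 and continue, so T=0.
Step 2. [M] M is the leading digit of a 7-digit sum of two 6-digit numbers; the final carry is exactly 1, so M=1.
Step 3. [col 1: E + K ≡ T (mod 10)] no forcing yet in column 1 (carry-in 0); K=2 is free and consistent — try it ⇒ K=2.
Step 4. [col 1: E + K ≡ T (mod 10)] column 1 reads E+K+carry(0)=T with K=2, T=0; with digits 0,1,2 already taken and all letters distinct, the only value for E is 8, so E=8.
Step 5. [col 2: L + V ≡ T (mod 10)] L=6 is one option consistent with column 2 (L + V ≡ T (mod 10), carry-in 1) — take it. So L=6.
Step 6. [col 2: L + V ≡ T (mod 10)] column 2 reads L+V+carry(1)=T with L=6, T=0; with digits 0,1,2,6,8 already taken and all letters distinct, the only value for V is 3 ⇒ V=3.
Step 7. [col 3: E + B ≡ A (mod 10)] in column 3 we have E+B≡A with carry-in 1; given E=8 and digits 0,1,2,3,6,8 already taken and all letters distinct, that pins A to 4. So A=4.
Step 8. [col 3: E + B ≡ A (mod 10)] from column 3 (E=8, A=4, carry-in 1, digits 0,1,2,3,4,6,8 already taken and all letters distinct): B must equal 5, so B=5.
Step 9. [col 5: F + V ≡ T (mod 10)] column 5: given V=3, T=0, carry-in 0, and digits 0,1,2,3,4,5,6,8 already taken and all letters distinct, F+V≡T (mod 10) forces F=7 ⇒ F=7.

Answer: A=4, B=5, E=8, F=7, K=2, L=6, M=1, T=0, V=3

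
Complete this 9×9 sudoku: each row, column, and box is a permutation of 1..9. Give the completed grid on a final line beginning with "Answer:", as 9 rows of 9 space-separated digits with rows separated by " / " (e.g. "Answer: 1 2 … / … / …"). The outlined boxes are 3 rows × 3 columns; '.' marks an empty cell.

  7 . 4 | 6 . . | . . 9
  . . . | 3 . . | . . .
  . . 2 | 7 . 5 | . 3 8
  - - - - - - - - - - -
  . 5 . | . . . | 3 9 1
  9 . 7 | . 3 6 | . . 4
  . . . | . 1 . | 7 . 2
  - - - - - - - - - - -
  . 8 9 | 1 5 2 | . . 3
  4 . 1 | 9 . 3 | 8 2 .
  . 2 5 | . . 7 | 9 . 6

Step 1. [r2c1∈{1,5,6,8}] in col 1, 5 fits only at r2c1 ⇒ r2c1=5.
Step 2. [r6c8∈{5,6,8}] in box 6, 6 fits only at r6c8 ⇒ r6c8=6.
Step 3. [r3c1∈{1,6}] across col 1, 1 lands solely at r3c1, so r3c1=1.
Step 4. [r2c3∈{6,8}] in box 1, 8 fits only at r2c3, so r2c3=8.
Step 5. [r4c1∈{2,6,8}] col 1 places 2 nowhere but r4c1 ⇒ r4c1=2.
Step 6. [r7c7∈{4}] r7c7's peers cover all but 4. So r7c7=4.
Step 7. [r3c5∈{4,9}] row 3 places 4 nowhere but r3c5. So r3c5=4.
Step 8. [r2c5∈{2,9}] across col 5, 9 lands solely at r2c5, so r2c5=9.
Step 9. [r6c4∈{4,5,8}] 5 has one home in row 6: r6c4 ⇒ r6c4=5.
Step 10. [r2c7∈{1,2,6}] across row 2, 2 lands solely at r2c7. So r2c7=2.
Step 11. [r1c7∈{1,5}] r1c7 is the only open cell in col 7 admitting 1 ⇒ r1c7=1.
Step 12. [r1c6∈{8}] r1c6 has the single candidate 8 ⇒ r1c6=8.
Step 13. [r4c6∈{4}] nothing but 4 survives at r4c6, so r4c6=4.
Step 14. [r4c4∈{8}] nothing but 8 survives at r4c4. So r4c4=8.
Step 15. [r7c8∈{7}] r7c8 has the single candidate 7. So r7c8=7.
Step 16. [r6c3∈{3}] r6c3's peers cover all but 3, so r6c3=3.
Step 17. [r2c2∈{6}] only 6 remains possible at r2c2 ⇒ r2c2=6.
Step 18. [r1c8∈{5}] r1c8 has the single candidate 5, so r1c8=5.
Step 19. [r1c2∈{3}] r1c2 is down to just 3. So r1c2=3.
Step 20. [r8c5∈{6}] only 6 remains possible at r8c5, so r8c5=6.
Step 21. [r6c1∈{8}] r6c1's peers cover all but 8, so r6c1=8.
Step 22. [r5c2∈{1}] r5c2 is down to just 1, so r5c2=1.
Step 23. [r6c2∈{4}] nothing but 4 survives at r6c2 ⇒ r6c2=4.
Step 24. [r3c2∈{9}] r3c2 is down to just 9, so r3c2=9.
Step 25. [r4c5∈{7}] r4c5 has the single candidate 7, so r4c5=7.
Step 26. [r5c8∈{8}] r5c8 is down to just 8. So r5c8=8.
Step 27. [r2c8∈{4}] r2c8 is down to just 4 ⇒ r2c8=4.
Step 28. [r5c7∈{5}] r5c7 is down to just 5, so r5c7=5.
Step 29. [r8c9∈{5}] r8c9's peers cover all but 5. So r8c9=5.
Step 30. [r3c7∈{6}] r3c7's peers cover all but 6, so r3c7=6.
Step 31. [r1c5∈{2}] nothing but 2 survives at r1c5 ⇒ r1c5=2.
Step 32. [r2c6∈{1}] r2c6's peers cover all but 1, so r2c6=1.
Step 33. [r9c4∈{4}] r9c4 is down to just 4, so r9c4=4.
Step 34. [r9c5∈{8}] r9c5 is down to just 8 ⇒ r9c5=8.
Step 35. [r4c3∈{6}] r4c3 is down to just 6 ⇒ r4c3=6.
Step 36. [r9c1∈{3}] r9c1's peers cover all but 3 ⇒ r9c1=3.
Step 37. [r7c1∈{6}] only 6 remains possible at r7c1. So r7c1=6.
Step 38. [r9c8∈{1}] only 1 remains possible at r9c8 ⇒ r9c8=1.
Step 39. [r6c6∈{9}] r6c6's peers cover all but 9. So r6c6=9.
Step 40. [r8c2∈{7}] r8c2 has the single candidate 7 ⇒ r8c2=7.
Step 41. [r5c4∈{2}] nothing but 2 survives at r5c4 ⇒ r5c4=2.
Step 42. [r2c9∈{7}] r2c9 has the single candidate 7, so r2c9=7.

Answer: 7 3 4 6 2 8 1 5 9 / 5 6 8 3 9 1 2 4 7 / 1 9 2 7 4 5 6 3 8 / 2 5 6 8 7 4 3 9 1 / 9 1 7 2 3 6 5 8 4 / 8 4 3 5 1 9 7 6 2 / 6 8 9 1 5 2 4 7 3 / 4 7 1 9 6 3 8 2 5 / 3 2 5 4 8 7 9 1 6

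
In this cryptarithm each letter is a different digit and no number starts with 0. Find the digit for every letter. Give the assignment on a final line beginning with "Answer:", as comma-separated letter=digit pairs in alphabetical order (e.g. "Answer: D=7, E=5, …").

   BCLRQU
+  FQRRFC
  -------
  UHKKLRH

Step 1. [col 1: U + C ≡ H (mod 10)] several values work for H in column 1 (U + C ≡ H (mod 10), carry-in 0); try H=0, so H=0.
Step 2. [col 1: U + C ≡ H (mod 10)] no forcing yet in column 1 (carry-in 0); U=1 is free and consistent — try it. So U=1.
Step 3. [col 1: U + C ≡ H (mod 10)] column 1 reads U+C+carry(0)=H with U=1, H=0; with digits 0,1 already taken and all letters distinct, the only value for C is 9 ⇒ C=9.
Step 4. [col 2: Q + F ≡ R (mod 10)] several values work for F in column 2 (Q + F ≡ R (mod 10), carry-in 1); try F=3. So F=3.
Step 5. [col 2: Q + F ≡ R (mod 10)] several values work for R in column 2 (Q + F ≡ R (mod 10), carry-in 1); try R=2. So R=2.
Step 6. [col 2: Q + F ≡ R (mod 10)] column 2: given F=3, R=2, carry-in 1, and digits 0,1,2,3,9 already taken and all letters distinct, Q+F≡R (mod 10) forces Q=8. So Q=8.
Step 7. [col 3: R + R ≡ L (mod 10)] column 3 reads R+R+carry(1)=L with R=2; with digits 0,1,2,3,8,9 already taken and all letters distinct, the only value for L is 5, so L=5.
Step 8. [col 4: L + R ≡ K (mod 10)] column 4 reads L+R+carry(0)=K with L=5, R=2; with digits 0,1,2,3,5,8,9 already taken and all letters distinct, the only value for K is 7 ⇒ K=7.
Step 9. [col 6: B + F ≡ H (mod 10)] column 6 reads B+F+carry(1)=H with F=3, H=0; with digits 0,1,2,3,5,7,8,9 already taken and all letters distinct, the only value for B is 6, so B=6.

Answer: B=6, C=9, F=3, H=0, K=7, L=5, Q=8, R=2, U=1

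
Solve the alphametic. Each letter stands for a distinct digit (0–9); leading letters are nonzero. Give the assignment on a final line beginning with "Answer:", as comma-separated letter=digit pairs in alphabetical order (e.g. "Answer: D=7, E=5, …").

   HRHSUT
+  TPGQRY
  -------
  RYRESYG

Step 1. [col 1: T + Y ≡ G (mod 10)] no forcing yet in column 1 (carry-in 0); Y=3 is free and consistent — try it ⇒ Y=3.
Step 2. [R] R is the leading digit of a 7-digit sum of two 6-digit numbers; the final carry is exactly 1 ⇒ R=1.
Step 3. [col 1: T + Y ≡ G (mod 10)] no forcing yet in column 1 (carry-in 0); G=7 is free and consistent — try it ⇒ G=7.
Step 4. [col 1: T + Y ≡ G (mod 10)] column 1: given Y=3, G=7, carry-in 0, and digits 1,3,7 already taken and all letters distinct, T+Y≡G (mod 10) forces T=4, so T=4.
Step 5. [col 2: U + R ≡ Y (mod 10)] in column 2 we have U+R≡Y with carry-in 0; given R=1, Y=3 and digits 1,3,4,7 already taken and all letters distinct, that pins U to 2 ⇒ U=2.
Step 6. [col 3: S + Q ≡ S (mod 10)] in column 3 we have S+Q≡S with carry-in 0; given nothing yet and digits 1,2,3,4,7 already taken and all letters distinct, that pins Q to 0. So Q=0.
Step 7. [col 3: S + Q ≡ S (mod 10)] several values work for S in column 3 (S + Q ≡ S (mod 10), carry-in 0); try S=6. So S=6.
Step 8. [col 4: H + G ≡ E (mod 10)] from column 4 (G=7, carry-in 0, digits 0,1,2,3,4,6,7 already taken and all letters distinct): H must equal 8, so H=8.
Step 9. [col 4: H + G ≡ E (mod 10)] in column 4 we have H+G≡E with carry-in 0; given H=8, G=7 and digits 0,1,2,3,4,6,7,8 already taken and all letters distinct, that pins E to 5, so E=5.
Step 10. [col 5: R + P ≡ R (mod 10)] column 5 reads R+P+carry(1)=R with R=1; with digits 0,1,2,3,4,5,6,7,8 already taken and all letters distinct, the only value for P is 9. So P=9.

Answer: E=5, G=7, H=8, P=9, Q=0, R=1, S=6, T=4, U=2, Y=3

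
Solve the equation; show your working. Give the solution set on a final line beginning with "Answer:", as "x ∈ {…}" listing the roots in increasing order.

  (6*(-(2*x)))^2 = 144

Step 1. [(6*(-(2*x)))^2 = 144] 144 ≥ 0, LHS is (·)² — take ±√. So sqrt: 6*(-(2*x)) = 12 or -12.
Step 2. [6*(-(2*x)) = 12 or -12] leading coefficient 6: divide by 6. So div: -(2*x) = 2 or -2.
Step 3. [-(2*x) = 2 or -2] flip signs both sides. So neg: 2*x = -2 or 2.
Step 4. [2*x = -2 or 2] divide by the outer 2. So div: x = -1 or 1.

Answer: x ∈ {-1, 1}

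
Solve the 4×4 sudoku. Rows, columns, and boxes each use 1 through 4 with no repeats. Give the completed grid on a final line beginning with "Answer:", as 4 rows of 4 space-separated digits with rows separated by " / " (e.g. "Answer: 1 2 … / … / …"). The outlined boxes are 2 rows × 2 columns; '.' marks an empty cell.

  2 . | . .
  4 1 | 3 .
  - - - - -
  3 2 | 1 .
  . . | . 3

Step 1. [r1c3∈{4}] only 4 remains possible at r1c3. So r1c3=4.
Step 2. [r1c4∈{1}] r1c4 is down to just 1. So r1c4=1.
Step 3. [r4c2∈{4}] r4c2 has the single candidate 4 ⇒ r4c2=4.
Step 4. [r1c2∈{3}] only 3 remains possible at r1c2. So r1c2=3.
Step 5. [r4c1∈{1}] only 1 remains possible at r4c1 ⇒ r4c1=1.
Step 6. [r2c4∈{2}] r2c4's peers cover all but 2 ⇒ r2c4=2.
Step 7. [r4c3∈{2}] r4c3 has the single candidate 2 ⇒ r4c3=2.
Step 8. [r3c4∈{4}] only 4 remains possible at r3c4 ⇒ r3c4=4.

Answer: 2 3 4 1 / 4 1 3 2 / 3 2 1 4 / 1 4 2 3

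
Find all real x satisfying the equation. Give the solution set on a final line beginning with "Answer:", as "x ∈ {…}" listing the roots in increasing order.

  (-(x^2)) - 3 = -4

Step 1. [(-(x^2)) - 3 = -4] peel the -3: add 3 from each side ⇒ sub: -(x^2) = -1.
Step 2. [-(x^2) = -1] leading − — multiply by −1. So neg: x^2 = 1.
Step 3. [x^2 = 1] √ both sides: 1 ≥ 0 gives two branches. So sqrt: x = 1 or -1.

Answer: x ∈ {-1, 1}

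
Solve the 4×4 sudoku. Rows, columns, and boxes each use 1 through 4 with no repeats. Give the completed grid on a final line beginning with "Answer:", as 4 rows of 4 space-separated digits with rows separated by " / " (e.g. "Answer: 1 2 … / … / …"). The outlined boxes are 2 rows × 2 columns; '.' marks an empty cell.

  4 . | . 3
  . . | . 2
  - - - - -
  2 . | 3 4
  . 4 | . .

Step 1. [r1c3∈{1}] r1c3's peers cover all but 1, so r1c3=1.
Step 2. [r2c2∈{1,3}] r2c2 is the only open cell in col 2 admitting 3 ⇒ r2c2=3.
Step 3. [r4c1∈{1,3}] 3 has one home in row 4: r4c1. So r4c1=3.
Step 4. [r2c3∈{4}] only 4 remains possible at r2c3 ⇒ r2c3=4.
Step 5. [r1c2∈{2}] r1c2's peers cover all but 2, so r1c2=2.
Step 6. [r3c2∈{1}] only 1 remains possible at r3c2. So r3c2=1.
Step 7. [r2c1∈{1}] only 1 remains possible at r2c1, so r2c1=1.
Step 8. [r4c3∈{2}] r4c3 is down to just 2, so r4c3=2.
Step 9. [r4c4∈{1}] nothing but 1 survives at r4c4 ⇒ r4c4=1.

Answer: 4 2 1 3 / 1 3 4 2 / 2 1 3 4 / 3 4 2 1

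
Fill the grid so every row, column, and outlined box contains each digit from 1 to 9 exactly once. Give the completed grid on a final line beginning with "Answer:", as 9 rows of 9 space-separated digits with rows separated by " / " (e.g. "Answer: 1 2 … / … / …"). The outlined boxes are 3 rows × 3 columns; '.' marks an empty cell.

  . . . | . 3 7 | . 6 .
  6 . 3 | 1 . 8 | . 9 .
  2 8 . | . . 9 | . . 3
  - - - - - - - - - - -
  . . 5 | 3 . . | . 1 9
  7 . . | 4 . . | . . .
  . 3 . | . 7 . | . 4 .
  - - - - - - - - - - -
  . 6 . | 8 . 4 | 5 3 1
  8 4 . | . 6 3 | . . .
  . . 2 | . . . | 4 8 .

Step 1. [r8c4∈{2,5,7,9}] row 8 places 5 nowhere but r8c4. So r8c4=5.
Step 2. [r8c3∈{1,7,9}] across row 8, 1 lands solely at r8c3 ⇒ r8c3=1.
Step 3. [r4c7∈{2,6,7,8}] r4c7 is the only open cell in row 4 admitting 7. So r4c7=7.
Step 4. [r2c7∈{2}] r2c7's peers cover all but 2 ⇒ r2c7=2.
Step 5. [r7c1∈{9}] r7c1 has the single candidate 9, so r7c1=9.
Step 6. [r4c6∈{2,6}] r4c6 is the only open cell in row 4 admitting 6 ⇒ r4c6=6.
Step 7. [r9c6∈{1}] nothing but 1 survives at r9c6. So r9c6=1.
Step 8. [r5c5∈{1,2,5,8,9}] 1 has one home in col 5: r5c5 ⇒ r5c5=1.
Step 9. [r1c2∈{1,5,9}] 1 has one home in col 2: r1c2 ⇒ r1c2=1.
Step 10. [r9c9∈{6,7}] in row 9, 6 fits only at r9c9 ⇒ r9c9=6.
Step 11. [r1c3∈{4,9}] in row 1, 9 fits only at r1c3 ⇒ r1c3=9.
Step 12. [r1c7∈{8}] nothing but 8 survives at r1c7, so r1c7=8.
Step 13. [r3c3∈{4,7}] in col 3, 4 fits only at r3c3 ⇒ r3c3=4.
Step 14. [r1c1∈{5}] r1c1 has the single candidate 5 ⇒ r1c1=5.
Step 15. [r3c8∈{5,7}] across row 3, 7 lands solely at r3c8. So r3c8=7.
Step 16. [r5c8∈{2,5}] across col 8, 5 lands solely at r5c8, so r5c8=5.
Step 17. [r5c6∈{2}] r5c6 is down to just 2. So r5c6=2.
Step 18. [r5c9∈{8}] nothing but 8 survives at r5c9 ⇒ r5c9=8.
Step 19. [r2c5∈{4,5}] col 5 places 4 nowhere but r2c5. So r2c5=4.
Step 20. [r6c7∈{6}] nothing but 6 survives at r6c7. So r6c7=6.
Step 21. [r9c4∈{7,9}] 7 has one home in col 4: r9c4 ⇒ r9c4=7.
Step 22. [r8c8∈{2}] r8c8 is down to just 2. So r8c8=2.
Step 23. [r4c2∈{2}] only 2 remains possible at r4c2, so r4c2=2.
Step 24. [r5c2∈{9}] r5c2 is down to just 9 ⇒ r5c2=9.
Step 25. [r8c9∈{7}] r8c9's peers cover all but 7, so r8c9=7.
Step 26. [r3c7∈{1}] r3c7 has the single candidate 1. So r3c7=1.
Step 27. [r2c9∈{5}] only 5 remains possible at r2c9. So r2c9=5.
Step 28. [r6c4∈{9}] r6c4's peers cover all but 9 ⇒ r6c4=9.
Step 29. [r9c5∈{9}] r9c5's peers cover all but 9. So r9c5=9.
Step 30. [r6c6∈{5}] r6c6 has the single candidate 5 ⇒ r6c6=5.
Step 31. [r3c4∈{6}] r3c4's peers cover all but 6 ⇒ r3c4=6.
Step 32. [r6c1∈{1}] r6c1 is down to just 1. So r6c1=1.
Step 33. [r8c7∈{9}] nothing but 9 survives at r8c7 ⇒ r8c7=9.
Step 34. [r9c2∈{5}] only 5 remains possible at r9c2, so r9c2=5.
Step 35. [r1c9∈{4}] only 4 remains possible at r1c9, so r1c9=4.
Step 36. [r5c7∈{3}] only 3 remains possible at r5c7 ⇒ r5c7=3.
Step 37. [r4c5∈{8}] r4c5's peers cover all but 8, so r4c5=8.
Step 38. [r1c4∈{2}] r1c4 is down to just 2, so r1c4=2.
Step 39. [r4c1∈{4}] r4c1's peers cover all but 4. So r4c1=4.
Step 40. [r6c3∈{8}] r6c3 is down to just 8 ⇒ r6c3=8.
Step 41. [r9c1∈{3}] nothing but 3 survives at r9c1. So r9c1=3.
Step 42. [r7c3∈{7}] r7c3's peers cover all but 7. So r7c3=7.
Step 43. [r7c5∈{2}] nothing but 2 survives at r7c5 ⇒ r7c5=2.
Step 44. [r6c9∈{2}] only 2 remains possible at r6c9. So r6c9=2.
Step 45. [r5c3∈{6}] r5c3 has the single candidate 6. So r5c3=6.
Step 46. [r2c2∈{7}] only 7 remains possible at r2c2. So r2c2=7.
Step 47. [r3c5∈{5}] nothing but 5 survives at r3c5 ⇒ r3c5=5.

Answer: 5 1 9 2 3 7 8 6 4 / 6 7 3 1 4 8 2 9 5 / 2 8 4 6 5 9 1 7 3 / 4 2 5 3 8 6 7 1 9 / 7 9 6 4 1 2 3 5 8 / 1 3 8 9 7 5 6 4 2 / 9 6 7 8 2 4 5 3 1 / 8 4 1 5 6 3 9 2 7 / 3 5 2 7 9 1 4 8 6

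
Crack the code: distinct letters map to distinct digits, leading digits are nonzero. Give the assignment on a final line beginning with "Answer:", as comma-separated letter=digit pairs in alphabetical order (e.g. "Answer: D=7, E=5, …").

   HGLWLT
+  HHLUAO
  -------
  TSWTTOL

Step 1. [col 1: T + O ≡ L (mod 10)] several values work for L in column 1 (T + O ≡ L (mod 10), carry-in 0); try L=5. So L=5.
Step 2. [col 1: T + O ≡ L (mod 10)] O=4 is one option consistent with column 1 (T + O ≡ L (mod 10), carry-in 0) — take it ⇒ O=4.
Step 3. [col 1: T + O ≡ L (mod 10)] column 1: given O=4, L=5, carry-in 0, and digits 4,5 already taken and all letters distinct, T+O≡L (mod 10) forces T=1, so T=1.
Step 4. [col 2: L + A ≡ O (mod 10)] column 2: given L=5, O=4, carry-in 0, and digits 1,4,5 already taken and all letters distinct, L+A≡O (mod 10) forces A=9, so A=9.
Step 5. [col 3: W + U ≡ T (mod 10)] no forcing yet in column 3 (carry-in 1); U=3 is free and consistent — try it. So U=3.
Step 6. [col 3: W + U ≡ T (mod 10)] in column 3 we have W+U≡T with carry-in 1; given U=3, T=1 and digits 1,3,4,5,9 already taken and all letters distinct, that pins W to 7, so W=7.
Step 7. [col 5: G + H ≡ W (mod 10)] no forcing yet in column 5 (carry-in 1); G=0 is free and consistent — try it ⇒ G=0.
Step 8. [col 5: G + H ≡ W (mod 10)] from column 5 (G=0, W=7, carry-in 1, digits 0,1,3,4,5,7,9 already taken and all letters distinct): H must equal 6 ⇒ H=6.
Step 9. [col 6: H + H ≡ S (mod 10)] column 6 reads H+H+carry(0)=S with H=6; with digits 0,1,3,4,5,6,7,9 already taken and all letters distinct, the only value for S is 2, so S=2.

Answer: A=9, G=0, H=6, L=5, O=4, S=2, T=1, U=3, W=7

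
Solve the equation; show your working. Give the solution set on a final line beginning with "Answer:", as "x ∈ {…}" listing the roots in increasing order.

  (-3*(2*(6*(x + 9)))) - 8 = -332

Step 1. [(-3*(2*(6*(x + 9)))) - 8 = -332] peel the -8: add 8 from each side, so sub: -3*(2*(6*(x + 9))) = -324.
Step 2. [-3*(2*(6*(x + 9))) = -324] -3 out front; divide by -3, so div: 2*(6*(x + 9)) = 108.
Step 3. [2*(6*(x + 9)) = 108] 2 out front; divide by 2 ⇒ div: 6*(x + 9) = 54.
Step 4. [6*(x + 9) = 54] 6 out front; divide by 6 ⇒ div: x + 9 = 9.
Step 5. [x + 9 = 9] 9 comes off first (subtract 9), so sub: x = 0.

Answer: x ∈ {0}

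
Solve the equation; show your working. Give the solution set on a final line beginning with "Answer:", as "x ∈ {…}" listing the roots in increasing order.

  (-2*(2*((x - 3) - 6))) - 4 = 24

Step 1. [(-2*(2*((x - 3) - 6))) - 4 = 24] peel the -4: add 4 from each side, so sub: -2*(2*((x - 3) - 6)) = 28.
Step 2. [-2*(2*((x - 3) - 6)) = 28] LHS = -2·(…); ÷-2 both sides ⇒ div: 2*((x - 3) - 6) = -14.
Step 3. [2*((x - 3) - 6) = -14] leading coefficient 2: divide by 2, so div: (x - 3) - 6 = -7.
Step 4. [(x - 3) - 6 = -7] the outer -6 inverts by adding 6, so sub: x - 3 = -1.
Step 5. [x - 3 = -1] -3 is outermost — add 3 both sides. So sub: x = 2.

Answer: x ∈ {2}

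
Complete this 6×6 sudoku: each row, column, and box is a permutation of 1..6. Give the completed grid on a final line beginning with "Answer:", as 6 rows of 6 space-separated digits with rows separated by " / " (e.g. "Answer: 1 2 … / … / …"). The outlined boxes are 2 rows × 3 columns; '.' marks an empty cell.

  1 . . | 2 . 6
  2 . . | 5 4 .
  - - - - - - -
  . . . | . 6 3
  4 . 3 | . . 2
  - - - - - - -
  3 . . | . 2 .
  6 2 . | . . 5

Step 1. [r4c4∈{1}] nothing but 1 survives at r4c4. So r4c4=1.
Step 2. [r5c6∈{1,4}] col 6 places 4 nowhere but r5c6, so r5c6=4.
Step 3. [r1c2∈{3,4,5}] r1c2 is the only open cell in col 2 admitting 4. So r1c2=4.
Step 4. [r3c1∈{5}] r3c1 has the single candidate 5. So r3c1=5.
Step 5. [r6c5∈{1,3}] col 5 places 1 nowhere but r6c5. So r6c5=1.
Step 6. [r3c2∈{1}] r3c2's peers cover all but 1. So r3c2=1.
Step 7. [r2c3∈{6}] nothing but 6 survives at r2c3, so r2c3=6.
Step 8. [r1c3∈{5}] only 5 remains possible at r1c3 ⇒ r1c3=5.
Step 9. [r2c2∈{3}] r2c2's peers cover all but 3. So r2c2=3.
Step 10. [r4c5∈{5}] r4c5's peers cover all but 5, so r4c5=5.
Step 11. [r1c5∈{3}] only 3 remains possible at r1c5, so r1c5=3.
Step 12. [r3c4∈{4}] r3c4's peers cover all but 4, so r3c4=4.
Step 13. [r3c3∈{2}] only 2 remains possible at r3c3, so r3c3=2.
Step 14. [r2c6∈{1}] r2c6's peers cover all but 1, so r2c6=1.
Step 15. [r6c4∈{3}] nothing but 3 survives at r6c4 ⇒ r6c4=3.
Step 16. [r5c4∈{6}] only 6 remains possible at r5c4, so r5c4=6.
Step 17. [r5c3∈{1}] nothing but 1 survives at r5c3. So r5c3=1.
Step 18. [r4c2∈{6}] r4c2 is down to just 6 ⇒ r4c2=6.
Step 19. [r6c3∈{4}] r6c3 is down to just 4, so r6c3=4.
Step 20. [r5c2∈{5}] only 5 remains possible at r5c2. So r5c2=5.

Answer: 1 4 5 2 3 6 / 2 3 6 5 4 1 / 5 1 2 4 6 3 / 4 6 3 1 5 2 / 3 5 1 6 2 4 / 6 2 4 3 1 5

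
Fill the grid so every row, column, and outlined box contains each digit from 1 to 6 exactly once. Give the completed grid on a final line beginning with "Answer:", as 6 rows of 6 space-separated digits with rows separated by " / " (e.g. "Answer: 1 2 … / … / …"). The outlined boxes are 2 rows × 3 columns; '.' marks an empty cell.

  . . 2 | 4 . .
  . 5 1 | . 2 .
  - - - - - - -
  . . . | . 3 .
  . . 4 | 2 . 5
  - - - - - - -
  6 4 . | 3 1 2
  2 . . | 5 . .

Step 1. [r1c2∈{3,6}] box 1 places 6 nowhere but r1c2, so r1c2=6.
Step 2. [r3c4∈{1,6}] in col 4, 1 fits only at r3c4, so r3c4=1.
Step 3. [r1c1∈{3}] r1c1's peers cover all but 3, so r1c1=3.
Step 4. [r4c2∈{1,3}] across row 4, 3 lands solely at r4c2, so r4c2=3.
Step 5. [r3c6∈{4,6}] across row 3, 4 lands solely at r3c6. So r3c6=4.
Step 6. [r6c6∈{6}] nothing but 6 survives at r6c6. So r6c6=6.
Step 7. [r3c3∈{5,6}] row 3 places 6 nowhere but r3c3 ⇒ r3c3=6.
Step 8. [r6c5∈{4}] nothing but 4 survives at r6c5. So r6c5=4.
Step 9. [r2c1∈{4}] r2c1 is down to just 4 ⇒ r2c1=4.
Step 10. [r1c5∈{5}] r1c5 has the single candidate 5 ⇒ r1c5=5.
Step 11. [r1c6∈{1}] r1c6 has the single candidate 1. So r1c6=1.
Step 12. [r3c2∈{2}] r3c2's peers cover all but 2 ⇒ r3c2=2.
Step 13. [r6c3∈{3}] r6c3 has the single candidate 3 ⇒ r6c3=3.
Step 14. [r5c3∈{5}] only 5 remains possible at r5c3. So r5c3=5.
Step 15. [r3c1∈{5}] r3c1 is down to just 5. So r3c1=5.
Step 16. [r6c2∈{1}] nothing but 1 survives at r6c2 ⇒ r6c2=1.
Step 17. [r2c4∈{6}] r2c4's peers cover all but 6 ⇒ r2c4=6.
Step 18. [r4c1∈{1}] r4c1 is down to just 1 ⇒ r4c1=1.
Step 19. [r2c6∈{3}] nothing but 3 survives at r2c6. So r2c6=3.
Step 20. [r4c5∈{6}] only 6 remains possible at r4c5, so r4c5=6.

Answer: 3 6 2 4 5 1 / 4 5 1 6 2 3 / 5 2 6 1 3 4 / 1 3 4 2 6 5 / 6 4 5 3 1 2 / 2 1 3 5 4 6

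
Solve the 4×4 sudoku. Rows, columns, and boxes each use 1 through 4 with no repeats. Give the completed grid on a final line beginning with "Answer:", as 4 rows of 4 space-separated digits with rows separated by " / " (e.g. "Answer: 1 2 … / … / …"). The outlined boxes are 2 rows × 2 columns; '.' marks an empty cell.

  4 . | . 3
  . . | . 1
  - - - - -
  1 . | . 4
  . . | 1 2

Step 1. [r2c1∈{2,3}] in col 1, 2 fits only at r2c1 ⇒ r2c1=2.
Step 2. [r2c2∈{3}] nothing but 3 survives at r2c2, so r2c2=3.
Step 3. [r3c3∈{3}] only 3 remains possible at r3c3 ⇒ r3c3=3.
Step 4. [r1c2∈{1}] r1c2 has the single candidate 1, so r1c2=1.
Step 5. [r4c1∈{3}] r4c1 is down to just 3. So r4c1=3.
Step 6. [r1c3∈{2}] r1c3's peers cover all but 2. So r1c3=2.
Step 7. [r3c2∈{2}] r3c2's peers cover all but 2, so r3c2=2.
Step 8. [r2c3∈{4}] only 4 remains possible at r2c3 ⇒ r2c3=4.
Step 9. [r4c2∈{4}] nothing but 4 survives at r4c2 ⇒ r4c2=4.

Answer: 4 1 2 3 / 2 3 4 1 / 1 2 3 4 / 3 4 1 2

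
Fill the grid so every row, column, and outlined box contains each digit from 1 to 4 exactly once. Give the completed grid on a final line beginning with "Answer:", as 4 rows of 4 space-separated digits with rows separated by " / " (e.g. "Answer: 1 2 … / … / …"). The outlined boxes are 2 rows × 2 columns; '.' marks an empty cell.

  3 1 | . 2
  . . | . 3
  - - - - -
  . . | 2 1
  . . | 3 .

Step 1. [r3c1∈{4}] nothing but 4 survives at r3c1 ⇒ r3c1=4.
Step 2. [r2c1∈{2}] r2c1's peers cover all but 2, so r2c1=2.
Step 3. [r2c3∈{1,4}] in row 2, 1 fits only at r2c3 ⇒ r2c3=1.
Step 4. [r2c2∈{4}] r2c2's peers cover all but 4, so r2c2=4.
Step 5. [r3c2∈{3}] r3c2 is down to just 3 ⇒ r3c2=3.
Step 6. [r4c4∈{4}] r4c4 has the single candidate 4, so r4c4=4.
Step 7. [r4c1∈{1}] r4c1 has the single candidate 1, so r4c1=1.
Step 8. [r1c3∈{4}] r1c3 is down to just 4, so r1c3=4.
Step 9. [r4c2∈{2}] r4c2 is down to just 2 ⇒ r4c2=2.

Answer: 3 1 4 2 / 2 4 1 3 / 4 3 2 1 / 1 2 3 4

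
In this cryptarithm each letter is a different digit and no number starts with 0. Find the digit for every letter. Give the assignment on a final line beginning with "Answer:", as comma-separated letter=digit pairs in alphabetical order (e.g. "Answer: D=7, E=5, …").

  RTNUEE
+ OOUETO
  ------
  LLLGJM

Step 1. [col 1: E + O ≡ M (mod 10)] several values work for M in column 1 (E + O ≡ M (mod 10), carry-in 0); try M=9. So M=9.
Step 2. [col 1: E + O ≡ M (mod 10)] no forcing yet in column 1 (carry-in 0); E=8 is free and consistent — try it. So E=8.
Step 3. [col 1: E + O ≡ M (mod 10)] in column 1 we have E+O≡M with carry-in 0; given E=8, M=9 and digits 8,9 already taken and all letters distinct, that pins O to 1, so O=1.
Step 4. [col 2: E + T ≡ J (mod 10)] no forcing yet in column 2 (carry-in 0); T=2 is free and consistent — try it. So T=2.
Step 5. [col 2: E + T ≡ J (mod 10)] from column 2 (E=8, T=2, carry-in 0, digits 1,2,8,9 already taken and all letters distinct): J must equal 0, so J=0.
Step 6. [col 3: U + E ≡ G (mod 10)] column 3 (U + E ≡ G (mod 10), carry-in 1) doesn't pin G yet; pick G=5 and continue ⇒ G=5.
Step 7. [col 3: U + E ≡ G (mod 10)] column 3: given E=8, G=5, carry-in 1, and digits 0,1,2,5,8,9 already taken and all letters distinct, U+E≡G (mod 10) forces U=6 ⇒ U=6.
Step 8. [col 4: N + U ≡ L (mod 10)] column 4 reads N+U+carry(1)=L with U=6; with digits 0,1,2,5,6,8,9 already taken and all letters distinct, the only value for L is 4, so L=4.
Step 9. [col 4: N + U ≡ L (mod 10)] column 4 reads N+U+carry(1)=L with U=6, L=4; with digits 0,1,2,4,5,6,8,9 already taken and all letters distinct, the only value for N is 7, so N=7.
Step 10. [col 6: R + O ≡ L (mod 10)] column 6 reads R+O+carry(0)=L with O=1, L=4; with digits 0,1,2,4,5,6,7,8,9 already taken and all letters distinct, the only value for R is 3. So R=3.

Answer: E=8, G=5, J=0, L=4, M=9, N=7, O=1, R=3, T=2, U=6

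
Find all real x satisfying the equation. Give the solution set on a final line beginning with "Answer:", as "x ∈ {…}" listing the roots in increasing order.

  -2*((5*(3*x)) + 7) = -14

Step 1. [-2*((5*(3*x)) + 7) = -14] LHS = -2·(…); ÷-2 both sides, so div: (5*(3*x)) + 7 = 7.
Step 2. [(5*(3*x)) + 7 = 7] the outer +7 inverts by subtracting 7, so sub: 5*(3*x) = 0.
Step 3. [5*(3*x) = 0] LHS = 5·(…); ÷5 both sides ⇒ div: 3*x = 0.
Step 4. [3*x = 0] 3 out front; divide by 3, so div: x = 0.

Answer: x ∈ {0}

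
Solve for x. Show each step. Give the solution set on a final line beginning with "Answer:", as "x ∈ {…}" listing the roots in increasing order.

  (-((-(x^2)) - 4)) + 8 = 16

Step 1. [(-((-(x^2)) - 4)) + 8 = 16] the outer +8 inverts by subtracting 8 ⇒ sub: -((-(x^2)) - 4) = 8.
Step 2. [-((-(x^2)) - 4) = 8] leading − — multiply by −1 ⇒ neg: (-(x^2)) - 4 = -8.
Step 3. [(-(x^2)) - 4 = -8] add 4: x sits inside (… - 4). So sub: -(x^2) = -4.
Step 4. [-(x^2) = -4] LHS negated; negate both sides, so neg: x^2 = 4.
Step 5. [x^2 = 4] √ both sides: 4 ≥ 0 gives two branches. So sqrt: x = 2 or -2.

Answer: x ∈ {-2, 2}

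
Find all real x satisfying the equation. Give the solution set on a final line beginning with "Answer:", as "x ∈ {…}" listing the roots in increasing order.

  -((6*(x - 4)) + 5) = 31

Step 1. [-((6*(x - 4)) + 5) = 31] leading − — multiply by −1, so neg: (6*(x - 4)) + 5 = -31.
Step 2. [(6*(x - 4)) + 5 = -31] 5 comes off first (subtract 5), so sub: 6*(x - 4) = -36.
Step 3. [6*(x - 4) = -36] 6·(inner) — divide through by 6 ⇒ div: x - 4 = -6.
Step 4. [x - 4 = -6] -4 is outermost — add 4 both sides, so sub: x = -2.

Answer: x ∈ {-2}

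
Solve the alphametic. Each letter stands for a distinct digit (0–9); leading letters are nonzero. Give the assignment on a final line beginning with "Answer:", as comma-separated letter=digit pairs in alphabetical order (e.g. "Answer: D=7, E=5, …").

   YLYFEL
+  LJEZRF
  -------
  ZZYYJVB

Step 1. [Z] Z is the leading digit of a 7-digit sum of two 6-digit numbers; the final carry is exactly 1. So Z=1.
Step 2. [col 1: L + F ≡ B (mod 10)] no forcing yet in column 1 (carry-in 0); F=5 is free and consistent — try it, so F=5.
Step 3. [col 1: L + F ≡ B (mod 10)] L=7 is one option consistent with column 1 (L + F ≡ B (mod 10), carry-in 0) — take it, so L=7.
Step 4. [col 1: L + F ≡ B (mod 10)] from column 1 (L=7, F=5, carry-in 0, digits 1,5,7 already taken and all letters distinct): B must equal 2 ⇒ B=2.
Step 5. [col 2: E + R ≡ V (mod 10)] column 2 (E + R ≡ V (mod 10), carry-in 1) doesn't pin V yet; pick V=9 and continue, so V=9.
Step 6. [col 2: E + R ≡ V (mod 10)] E=0 is one option consistent with column 2 (E + R ≡ V (mod 10), carry-in 1) — take it, so E=0.
Step 7. [col 2: E + R ≡ V (mod 10)] in column 2 we have E+R≡V with carry-in 1; given E=0, V=9 and digits 0,1,2,5,7,9 already taken and all letters distinct, that pins R to 8, so R=8.
Step 8. [col 3: F + Z ≡ J (mod 10)] in column 3 we have F+Z≡J with carry-in 0; given F=5, Z=1 and digits 0,1,2,5,7,8,9 already taken and all letters distinct, that pins J to 6 ⇒ J=6.
Step 9. [col 4: Y + E ≡ Y (mod 10)] no forcing yet in column 4 (carry-in 0); Y=3 is free and consistent — try it. So Y=3.

Answer: B=2, E=0, F=5, J=6, L=7, R=8, V=9, Y=3, Z=1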